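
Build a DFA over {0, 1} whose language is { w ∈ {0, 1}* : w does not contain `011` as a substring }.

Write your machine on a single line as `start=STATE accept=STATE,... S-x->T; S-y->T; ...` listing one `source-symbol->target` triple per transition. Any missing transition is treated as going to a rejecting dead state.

This is the complement of 'contains `011`'. Use the same substring-matching states — q0 through q3 holding how much of `011` has just been matched — but flip the accepting set: everything except the trap q3 accepts.
A 4-state machine:
        0   1  
>* q0   q1  q0 
 * q1   q1  q2 
 * q2   q1  q3 
   q3   q3  q3 
(> = start, * = accepting)

start=q0; accept=q0,q1,q2; q0-0->q1; q0-1->q0; q1-0->q1; q1-1->q2; q2-0->q1; q2-1->q3; q3-0->q3; q3-1->q3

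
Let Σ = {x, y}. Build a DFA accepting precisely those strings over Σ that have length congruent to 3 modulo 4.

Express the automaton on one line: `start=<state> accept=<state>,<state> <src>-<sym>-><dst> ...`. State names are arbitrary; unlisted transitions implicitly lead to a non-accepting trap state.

Only the length mod 4 matters, so use a 4-cycle: from any state, every input symbol moves to the next state, wrapping s3 back to s0. Mark s3 accepting.
A 4-state machine:
        x   y  
>  s0   s1  s1 
   s1   s2  s2 
   s2   s3  s3 
 * s3   s0  s0 
(> = start, * = accepting)

start=s0 accept=s3 s0-x->s1 s0-y->s1 s1-x->s2 s1-y->s2 s2-x->s3 s2-y->s3 s3-x->s0 s3-y->s0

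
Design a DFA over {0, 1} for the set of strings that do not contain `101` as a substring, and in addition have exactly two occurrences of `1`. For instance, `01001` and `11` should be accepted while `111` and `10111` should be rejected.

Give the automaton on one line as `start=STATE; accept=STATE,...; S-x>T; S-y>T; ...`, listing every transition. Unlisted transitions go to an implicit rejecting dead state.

start=S0; accept=S3; S0-0>S0; S0-1>S1; S1-0>S2; S1-1>S3; S2-0>S4; S2-1>S5; S3-0>S3; S3-1>S5; S4-0>S4; S4-1>S3; S5-0>S5; S5-1>S5

Run two small machines in parallel and take their product. The first has 4 states tracking partial matches of the forbidden pattern `101`; the second has 4 states tracking the count of `1`s, saturating at 3. A product state is a pair (one from each), accepting exactly when both do. Equivalent product states are then merged.
6 states suffice.
        0   1  
>  S0   S0  S1 
   S1   S2  S3 
   S2   S4  S5 
 * S3   S3  S5 
   S4   S4  S3 
   S5   S5  S5 
(> = start, * = accepting)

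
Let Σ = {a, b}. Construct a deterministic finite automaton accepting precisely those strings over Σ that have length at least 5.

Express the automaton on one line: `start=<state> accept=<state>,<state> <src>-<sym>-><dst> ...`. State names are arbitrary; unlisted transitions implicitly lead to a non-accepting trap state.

We only need to distinguish lengths 0, 1, …, 5, and '>5'. Chain s0 → s1 → s2 → s3 → s4 → s5 → s6 on every symbol, with s6 looping. Accepting states: {s5, s6}.
With 7 states:
        a   b  
>  s0   s1  s1 
   s1   s2  s2 
   s2   s3  s3 
   s3   s4  s4 
   s4   s5  s5 
 * s5   s6  s6 
 * s6   s6  s6 
(> = start, * = accepting)

start=s0 accept=s5,s6 s0-a->s1 s0-b->s1 s1-a->s2 s1-b->s2 s2-a->s3 s2-b->s3 s3-a->s4 s3-b->s4 s4-a->s5 s4-b->s5 s5-a->s6 s5-b->s6 s6-a->s6 s6-b->s6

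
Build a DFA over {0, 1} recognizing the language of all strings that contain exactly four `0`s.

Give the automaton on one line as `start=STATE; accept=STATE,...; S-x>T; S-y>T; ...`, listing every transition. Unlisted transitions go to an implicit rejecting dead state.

start=q0; accept=q4; q0-0>q1; q0-1>q0; q1-0>q2; q1-1>q1; q2-0>q3; q2-1>q2; q3-0>q4; q3-1>q3; q4-0>q5; q4-1>q4; q5-0>q5; q5-1>q5

Count `0`s, saturating at 5: states q0 through q4 mean 0 through 4 `0`s seen; q5 means more than 4. Each `0` increments (capped at q5); other symbols loop. Accept from {q4}.
6 states suffice.
        0   1  
>  q0   q1  q0 
   q1   q2  q1 
   q2   q3  q2 
   q3   q4  q3 
 * q4   q5  q4 
   q5   q5  q5 
(> = start, * = accepting)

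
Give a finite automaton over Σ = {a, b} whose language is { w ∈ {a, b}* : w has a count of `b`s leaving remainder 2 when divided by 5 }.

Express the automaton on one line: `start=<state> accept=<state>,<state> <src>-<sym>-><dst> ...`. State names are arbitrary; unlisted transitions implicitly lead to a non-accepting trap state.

The only thing that matters is how many `b`s have appeared, reduced mod 5. Use one state per residue: s0 for 0, …, s4 for 4. Reading `b` moves to the next residue; anything else stays put. s2 is accepting.
5 states suffice.
        a   b  
>  s0   s0  s1 
   s1   s1  s2 
 * s2   s2  s3 
   s3   s3  s4 
   s4   s4  s0 
(> = start, * = accepting)

start=s0 accept=s2 s0-a->s0 s0-b->s1 s1-a->s1 s1-b->s2 s2-a->s2 s2-b->s3 s3-a->s3 s3-b->s4 s4-a->s4 s4-b->s0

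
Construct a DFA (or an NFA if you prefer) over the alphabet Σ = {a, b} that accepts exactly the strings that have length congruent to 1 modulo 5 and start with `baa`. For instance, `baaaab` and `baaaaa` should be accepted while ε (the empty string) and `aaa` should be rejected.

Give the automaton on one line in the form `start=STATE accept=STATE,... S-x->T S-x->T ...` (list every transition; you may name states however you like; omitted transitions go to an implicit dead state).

Run two small machines in parallel and take their product. The first has 5 states tracking the input length modulo 5; the second has 5 states tracking whether the input so far still matches the prefix `baa`. A product state is a pair (one from each), accepting exactly when both do.
A 13-state machine:
          a    b  
>  s0     s1   s2 
   s1     s3   s3 
   s2     s4   s3 
   s3     s5   s5 
   s4     s6   s5 
   s5     s7   s7 
   s6     s8   s8 
   s7     s9   s9 
   s8    s10  s10 
   s9     s1   s1 
   s10   s11  s11 
 * s11   s12  s12 
   s12    s6   s6 
(> = start, * = accepting)

start=s0 accept=s11 s0-a->s1 s0-b->s2 s1-a->s3 s1-b->s3 s2-a->s4 s2-b->s3 s3-a->s5 s3-b->s5 s4-a->s6 s4-b->s5 s5-a->s7 s5-b->s7 s6-a->s8 s6-b->s8 s7-a->s9 s7-b->s9 s8-a->s10 s8-b->s10 s9-a->s1 s9-b->s1 s10-a->s11 s10-b->s11 s11-a->s12 s11-b->s12 s12-a->s6 s12-b->s6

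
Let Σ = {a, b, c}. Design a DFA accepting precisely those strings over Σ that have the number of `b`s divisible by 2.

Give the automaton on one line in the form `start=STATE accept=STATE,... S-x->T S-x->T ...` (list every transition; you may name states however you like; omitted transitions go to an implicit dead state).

The only thing that matters is how many `b`s have appeared, reduced mod 2. Use one state per residue: q0 for 0, …, q1 for 1. Reading `b` moves to the next residue; anything else stays put. q0 is accepting.
A 2-state machine:
        a   b   c  
>* q0   q0  q1  q0 
   q1   q1  q0  q1 
(> = start, * = accepting)

start=q0 accept=q0 q0-a->q0 q0-b->q1 q0-c->q0 q1-a->q1 q1-b->q0 q1-c->q1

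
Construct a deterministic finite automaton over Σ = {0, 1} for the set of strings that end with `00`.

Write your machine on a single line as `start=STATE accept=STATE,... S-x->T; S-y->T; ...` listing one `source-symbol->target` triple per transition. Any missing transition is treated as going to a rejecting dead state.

start=S0; accept=S2; S0-0->S1; S0-1->S0; S1-0->S2; S1-1->S0; S2-0->S2; S2-1->S0

Remember how much of `00` the current input suffix matches. State S0 means no match yet; S1 means the last symbol is `0`; S2 means the last 2 symbols are `00`. Only S2 accepts. On a mismatch, fall back to the longest proper suffix that is still a prefix of `00`.
With 3 states:
        0   1  
>  S0   S1  S0 
   S1   S2  S0 
 * S2   S2  S0 
(> = start, * = accepting)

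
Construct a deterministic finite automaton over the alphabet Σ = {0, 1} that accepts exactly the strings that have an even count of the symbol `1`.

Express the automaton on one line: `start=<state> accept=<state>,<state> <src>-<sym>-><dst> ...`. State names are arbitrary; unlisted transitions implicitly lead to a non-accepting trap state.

The only thing that matters is how many `1`s have appeared, reduced mod 2. Use one state per residue: q0 for 0, …, q1 for 1. Reading `1` moves to the next residue; anything else stays put. q0 is accepting.
2 states suffice.
        0   1  
>* q0   q0  q1 
   q1   q1  q0 
(> = start, * = accepting)

start=q0 accept=q0 q0-0->q0 q0-1->q1 q1-0->q1 q1-1->q0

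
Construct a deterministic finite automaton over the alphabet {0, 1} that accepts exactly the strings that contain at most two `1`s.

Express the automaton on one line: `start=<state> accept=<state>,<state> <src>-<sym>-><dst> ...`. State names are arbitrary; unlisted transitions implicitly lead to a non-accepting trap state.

start=q0 accept=q0,q1,q2 q0-0->q0 q0-1->q1 q1-0->q1 q1-1->q2 q2-0->q2 q2-1->q3 q3-0->q3 q3-1->q3

Count `1`s, saturating at 3: states q0 through q2 mean 0 through 2 `1`s seen; q3 means more than 2. Each `1` increments (capped at q3); other symbols loop. Accept from {q0, q1, q2}.
4 states suffice.
        0   1  
>* q0   q0  q1 
 * q1   q1  q2 
 * q2   q2  q3 
   q3   q3  q3 
(> = start, * = accepting)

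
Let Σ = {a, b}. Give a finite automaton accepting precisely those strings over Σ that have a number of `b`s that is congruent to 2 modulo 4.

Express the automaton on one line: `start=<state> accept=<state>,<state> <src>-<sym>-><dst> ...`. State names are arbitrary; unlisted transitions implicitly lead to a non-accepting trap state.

start=q0 accept=q2 q0-a->q0 q0-b->q1 q1-a->q1 q1-b->q2 q2-a->q2 q2-b->q3 q3-a->q3 q3-b->q0

Keep the running count of `b`s modulo 4: each `b` advances along the cycle q0 → q1 → q2 → q3 → q0 while other symbols loop. Accept at q2.
        a   b  
>  q0   q0  q1 
   q1   q1  q2 
 * q2   q2  q3 
   q3   q3  q0 
(> = start, * = accepting)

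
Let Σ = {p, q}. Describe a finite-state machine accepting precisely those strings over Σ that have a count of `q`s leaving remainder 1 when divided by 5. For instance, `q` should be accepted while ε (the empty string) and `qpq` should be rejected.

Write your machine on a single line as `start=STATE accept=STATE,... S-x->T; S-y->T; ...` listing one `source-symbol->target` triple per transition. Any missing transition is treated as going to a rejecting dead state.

The only thing that matters is how many `q`s have appeared, reduced mod 5. Use one state per residue: A for 0, …, E for 4. Reading `q` moves to the next residue; anything else stays put. B is accepting.
       p  q 
>  A   A  B 
 * B   B  C 
   C   C  D 
   D   D  E 
   E   E  A 
(> = start, * = accepting)

start=A; accept=B; A-p->A; A-q->B; B-p->B; B-q->C; C-p->C; C-q->D; D-p->D; D-q->E; E-p->E; E-q->A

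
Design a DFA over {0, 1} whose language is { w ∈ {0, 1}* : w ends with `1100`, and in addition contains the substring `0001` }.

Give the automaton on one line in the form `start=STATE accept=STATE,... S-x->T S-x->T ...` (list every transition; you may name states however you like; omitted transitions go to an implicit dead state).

start=q0 accept=q12 q0-0->q1 q0-1->q2 q1-0->q3 q1-1->q2 q2-0->q1 q2-1->q4 q3-0->q5 q3-1->q2 q4-0->q6 q4-1->q4 q5-0->q5 q5-1->q7 q6-0->q8 q6-1->q2 q7-0->q9 q7-1->q10 q8-0->q5 q8-1->q2 q9-0->q9 q9-1->q7 q10-0->q11 q10-1->q10 q11-0->q12 q11-1->q7 q12-0->q9 q12-1->q7

Run two small machines in parallel and take their product. One (5 states) tracks how much of the suffix `1100` has currently been matched; the other (5 states) tracks whether and how much of `0001` has been seen. Each combined state is a pair, one component from each; accept when both components accept.
With 13 states:
          0    1  
>  q0     q1   q2 
   q1     q3   q2 
   q2     q1   q4 
   q3     q5   q2 
   q4     q6   q4 
   q5     q5   q7 
   q6     q8   q2 
   q7     q9  q10 
   q8     q5   q2 
   q9     q9   q7 
   q10   q11  q10 
   q11   q12   q7 
 * q12    q9   q7 
(> = start, * = accepting)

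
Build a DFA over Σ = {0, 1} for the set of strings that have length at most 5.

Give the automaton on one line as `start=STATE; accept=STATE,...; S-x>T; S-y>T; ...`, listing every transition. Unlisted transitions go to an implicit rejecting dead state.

Count input length up to 6: every symbol moves from s0 toward s6, which means 'more than 5' and absorbs. Accept from {s0, s1, s2, s3, s4, s5}.
With 7 states:
        0   1  
>* s0   s1  s1 
 * s1   s2  s2 
 * s2   s3  s3 
 * s3   s4  s4 
 * s4   s5  s5 
 * s5   s6  s6 
   s6   s6  s6 
(> = start, * = accepting)

start=s0; accept=s0,s1,s2,s3,s4,s5; s0-0>s1; s0-1>s1; s1-0>s2; s1-1>s2; s2-0>s3; s2-1>s3; s3-0>s4; s3-1>s4; s4-0>s5; s4-1>s5; s5-0>s6; s5-1>s6; s6-0>s6; s6-1>s6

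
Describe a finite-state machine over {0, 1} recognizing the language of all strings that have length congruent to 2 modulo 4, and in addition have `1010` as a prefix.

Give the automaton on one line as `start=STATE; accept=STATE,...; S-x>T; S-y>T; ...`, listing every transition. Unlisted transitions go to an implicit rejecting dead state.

Build one automaton per condition and run them in lockstep. The first has 4 states tracking the input length modulo 4; the second has 6 states tracking whether the input so far still matches the prefix `1010`. A product state is a pair (one from each), accepting exactly when both do.
With 12 states:
       0  1 
>  A   B  C 
   B   D  D 
   C   E  D 
   D   F  F 
   E   F  G 
   F   H  H 
   G   I  H 
   H   B  B 
   I   J  J 
   J   K  K 
 * K   L  L 
   L   I  I 
(> = start, * = accepting)

start=A; accept=K; A-0>B; A-1>C; B-0>D; B-1>D; C-0>E; C-1>D; D-0>F; D-1>F; E-0>F; E-1>G; F-0>H; F-1>H; G-0>I; G-1>H; H-0>B; H-1>B; I-0>J; I-1>J; J-0>K; J-1>K; K-0>L; K-1>L; L-0>I; L-1>I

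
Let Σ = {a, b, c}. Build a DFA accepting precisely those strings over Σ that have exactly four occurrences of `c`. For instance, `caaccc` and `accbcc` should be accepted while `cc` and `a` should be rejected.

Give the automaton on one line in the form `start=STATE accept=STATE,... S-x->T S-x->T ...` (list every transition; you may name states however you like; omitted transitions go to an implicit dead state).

start=S0 accept=S4 S0-a->S0 S0-b->S0 S0-c->S1 S1-a->S1 S1-b->S1 S1-c->S2 S2-a->S2 S2-b->S2 S2-c->S3 S3-a->S3 S3-b->S3 S3-c->S4 S4-a->S4 S4-b->S4 S4-c->S5 S5-a->S5 S5-b->S5 S5-c->S5

Only the number of `c`s matters, and only up to 5. Make a chain S0 → S1 → S2 → S3 → S4 → S5 advanced by each `c` (with S5 absorbing); every other symbol self-loops. The accepting set is {S4}.
6 states suffice.
        a   b   c  
>  S0   S0  S0  S1 
   S1   S1  S1  S2 
   S2   S2  S2  S3 
   S3   S3  S3  S4 
 * S4   S4  S4  S5 
   S5   S5  S5  S5 
(> = start, * = accepting)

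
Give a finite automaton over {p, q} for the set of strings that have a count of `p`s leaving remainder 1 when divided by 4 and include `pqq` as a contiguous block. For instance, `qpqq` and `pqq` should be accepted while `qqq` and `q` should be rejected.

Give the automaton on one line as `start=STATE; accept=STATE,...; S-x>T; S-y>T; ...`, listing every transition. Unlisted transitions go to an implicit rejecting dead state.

start=S0; accept=S6; S0-p>S1; S0-q>S0; S1-p>S2; S1-q>S3; S2-p>S4; S2-q>S5; S3-p>S2; S3-q>S6; S4-p>S7; S4-q>S8; S5-p>S4; S5-q>S9; S6-p>S9; S6-q>S6; S7-p>S1; S7-q>S10; S8-p>S7; S8-q>S11; S9-p>S11; S9-q>S9; S10-p>S1; S10-q>S12; S11-p>S12; S11-q>S11; S12-p>S6; S12-q>S12

Build one automaton per condition and run them in lockstep. One (4 states) tracks the count of `p`s modulo 4; the other (4 states) tracks whether and how much of `pqq` has been seen. Each combined state is a pair, one component from each; accept when both components accept.
With 13 states:
          p    q  
>  S0     S1   S0 
   S1     S2   S3 
   S2     S4   S5 
   S3     S2   S6 
   S4     S7   S8 
   S5     S4   S9 
 * S6     S9   S6 
   S7     S1  S10 
   S8     S7  S11 
   S9    S11   S9 
   S10    S1  S12 
   S11   S12  S11 
   S12    S6  S12 
(> = start, * = accepting)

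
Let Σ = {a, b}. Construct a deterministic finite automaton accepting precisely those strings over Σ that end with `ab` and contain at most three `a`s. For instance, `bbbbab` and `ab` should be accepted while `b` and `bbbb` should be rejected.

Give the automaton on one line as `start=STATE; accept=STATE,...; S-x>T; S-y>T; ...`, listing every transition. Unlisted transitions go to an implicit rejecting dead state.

Run two small machines in parallel and take their product. The first has 3 states tracking how much of the suffix `ab` has currently been matched; the second has 5 states tracking the count of `a`s, saturating at 4. A product state is a pair (one from each), accepting exactly when both do. Equivalent product states are then merged.
        a   b  
>  S0   S1  S0 
   S1   S2  S3 
   S2   S4  S5 
 * S3   S2  S6 
   S4   S7  S8 
 * S5   S4  S9 
   S6   S2  S6 
   S7   S7  S7 
 * S8   S7  S7 
   S9   S4  S9 
(> = start, * = accepting)

start=S0; accept=S3,S5,S8; S0-a>S1; S0-b>S0; S1-a>S2; S1-b>S3; S2-a>S4; S2-b>S5; S3-a>S2; S3-b>S6; S4-a>S7; S4-b>S8; S5-a>S4; S5-b>S9; S6-a>S2; S6-b>S6; S7-a>S7; S7-b>S7; S8-a>S7; S8-b>S7; S9-a>S4; S9-b>S9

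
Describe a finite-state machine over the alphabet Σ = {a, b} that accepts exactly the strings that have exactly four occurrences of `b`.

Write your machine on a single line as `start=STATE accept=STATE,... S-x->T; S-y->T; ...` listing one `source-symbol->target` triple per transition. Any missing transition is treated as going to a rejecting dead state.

Only the number of `b`s matters, and only up to 5. Make a chain q0 → q1 → q2 → q3 → q4 → q5 advanced by each `b` (with q5 absorbing); every other symbol self-loops. The accepting set is {q4}.
        a   b  
>  q0   q0  q1 
   q1   q1  q2 
   q2   q2  q3 
   q3   q3  q4 
 * q4   q4  q5 
   q5   q5  q5 
(> = start, * = accepting)

start=q0; accept=q4; q0-a->q0; q0-b->q1; q1-a->q1; q1-b->q2; q2-a->q2; q2-b->q3; q3-a->q3; q3-b->q4; q4-a->q4; q4-b->q5; q5-a->q5; q5-b->q5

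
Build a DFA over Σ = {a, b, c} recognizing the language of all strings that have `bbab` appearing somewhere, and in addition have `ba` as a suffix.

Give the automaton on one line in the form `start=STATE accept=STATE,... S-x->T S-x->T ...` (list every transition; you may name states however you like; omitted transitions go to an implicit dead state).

start=q0 accept=q6 q0-a->q0 q0-b->q1 q0-c->q0 q1-a->q2 q1-b->q3 q1-c->q0 q2-a->q0 q2-b->q1 q2-c->q0 q3-a->q4 q3-b->q3 q3-c->q0 q4-a->q0 q4-b->q5 q4-c->q0 q5-a->q6 q5-b->q5 q5-c->q7 q6-a->q7 q6-b->q5 q6-c->q7 q7-a->q7 q7-b->q5 q7-c->q7

Handle the two conditions separately and then intersect. One (5 states) tracks whether and how much of `bbab` has been seen; the other (3 states) tracks how much of the suffix `ba` has currently been matched. Each combined state is a pair, one component from each; accept when both components accept.
        a   b   c  
>  q0   q0  q1  q0 
   q1   q2  q3  q0 
   q2   q0  q1  q0 
   q3   q4  q3  q0 
   q4   q0  q5  q0 
   q5   q6  q5  q7 
 * q6   q7  q5  q7 
   q7   q7  q5  q7 
(> = start, * = accepting)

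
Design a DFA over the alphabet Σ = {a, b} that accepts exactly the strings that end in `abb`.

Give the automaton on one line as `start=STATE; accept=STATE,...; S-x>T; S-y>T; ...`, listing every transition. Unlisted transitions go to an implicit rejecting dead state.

start=s0; accept=s3; s0-a>s1; s0-b>s0; s1-a>s1; s1-b>s2; s2-a>s1; s2-b>s3; s3-a>s1; s3-b>s0

Let each state record the length of the longest suffix of the input read so far that is also a prefix of `abb`. s1 means the last symbol is `a`; s2 means the last 2 symbols are `ab`; s3 means the last 3 symbols are `abb`. Accept only at s3, where the string currently ends in `abb`.
        a   b  
>  s0   s1  s0 
   s1   s1  s2 
   s2   s1  s3 
 * s3   s1  s0 
(> = start, * = accepting)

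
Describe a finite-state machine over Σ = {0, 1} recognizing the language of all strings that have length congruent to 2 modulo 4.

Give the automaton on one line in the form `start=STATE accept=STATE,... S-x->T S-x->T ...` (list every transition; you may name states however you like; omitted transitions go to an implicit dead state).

Count input length modulo 4: every symbol advances one step around the cycle s0 → s1 → s2 → s3 → s0. Accept at s2.
With 4 states:
        0   1  
>  s0   s1  s1 
   s1   s2  s2 
 * s2   s3  s3 
   s3   s0  s0 
(> = start, * = accepting)

start=s0 accept=s2 s0-0->s1 s0-1->s1 s1-0->s2 s1-1->s2 s2-0->s3 s2-1->s3 s3-0->s0 s3-1->s0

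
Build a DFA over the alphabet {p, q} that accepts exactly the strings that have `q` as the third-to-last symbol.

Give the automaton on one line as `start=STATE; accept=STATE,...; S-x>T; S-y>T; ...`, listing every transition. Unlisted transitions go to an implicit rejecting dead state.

start=s0; accept=s11,s12,s13,s14; s0-p>s1; s0-q>s2; s1-p>s3; s1-q>s4; s2-p>s5; s2-q>s6; s3-p>s7; s3-q>s8; s4-p>s9; s4-q>s10; s5-p>s11; s5-q>s12; s6-p>s13; s6-q>s14; s7-p>s7; s7-q>s8; s8-p>s9; s8-q>s10; s9-p>s11; s9-q>s12; s10-p>s13; s10-q>s14; s11-p>s7; s11-q>s8; s12-p>s9; s12-q>s10; s13-p>s11; s13-q>s12; s14-p>s13; s14-q>s14

Because acceptance depends on a position counted from the end, the machine has to buffer the most recent 3 symbols. Make each state the string of the last up-to-3 symbols read; on input `x` shift the window left and append `x`. Accept when the buffered window has length 3 and begins with `q`.
          p    q  
>  s0     s1   s2 
   s1     s3   s4 
   s2     s5   s6 
   s3     s7   s8 
   s4     s9  s10 
   s5    s11  s12 
   s6    s13  s14 
   s7     s7   s8 
   s8     s9  s10 
   s9    s11  s12 
   s10   s13  s14 
 * s11    s7   s8 
 * s12    s9  s10 
 * s13   s11  s12 
 * s14   s13  s14 
(> = start, * = accepting)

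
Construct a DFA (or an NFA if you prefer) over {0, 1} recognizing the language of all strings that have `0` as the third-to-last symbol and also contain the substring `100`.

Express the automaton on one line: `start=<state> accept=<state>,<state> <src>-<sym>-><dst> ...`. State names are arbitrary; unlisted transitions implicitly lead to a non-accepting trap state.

Run two small machines in parallel and take their product. The first has 15 states tracking the last 3 symbols read; the second has 4 states tracking whether and how much of `100` has been seen. A product state is a pair (one from each), accepting exactly when both do. Minimizing collapses redundant product states.
11 states suffice.
          0    1  
>  s0     s0   s1 
   s1     s2   s1 
   s2     s3   s1 
   s3     s4   s5 
 * s4     s4   s5 
 * s5     s6   s7 
 * s6     s3   s8 
 * s7     s9  s10 
   s8     s6   s7 
   s9     s3   s8 
   s10    s9  s10 
(> = start, * = accepting)

start=s0 accept=s4,s5,s6,s7 s0-0->s0 s0-1->s1 s1-0->s2 s1-1->s1 s2-0->s3 s2-1->s1 s3-0->s4 s3-1->s5 s4-0->s4 s4-1->s5 s5-0->s6 s5-1->s7 s6-0->s3 s6-1->s8 s7-0->s9 s7-1->s10 s8-0->s6 s8-1->s7 s9-0->s3 s9-1->s8 s10-0->s9 s10-1->s10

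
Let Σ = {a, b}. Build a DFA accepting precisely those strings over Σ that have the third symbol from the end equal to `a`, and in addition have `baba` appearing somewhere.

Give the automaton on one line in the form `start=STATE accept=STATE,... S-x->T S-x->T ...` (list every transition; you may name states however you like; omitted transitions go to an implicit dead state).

Run two small machines in parallel and take their product. One (15 states) tracks the last 3 symbols read; the other (5 states) tracks whether and how much of `baba` has been seen. Each combined state is a pair, one component from each; accept when both components accept. After merging equivalent states the machine shrinks.
          a    b  
>  q0     q0   q1 
   q1     q2   q1 
   q2     q0   q3 
   q3     q4   q1 
 * q4     q5   q6 
   q5     q7   q8 
   q6     q4   q9 
 * q7     q7   q8 
 * q8     q4   q9 
 * q9    q10  q11 
   q10    q5   q6 
   q11   q10  q11 
(> = start, * = accepting)

start=q0 accept=q4,q7,q8,q9 q0-a->q0 q0-b->q1 q1-a->q2 q1-b->q1 q2-a->q0 q2-b->q3 q3-a->q4 q3-b->q1 q4-a->q5 q4-b->q6 q5-a->q7 q5-b->q8 q6-a->q4 q6-b->q9 q7-a->q7 q7-b->q8 q8-a->q4 q8-b->q9 q9-a->q10 q9-b->q11 q10-a->q5 q10-b->q6 q11-a->q10 q11-b->q11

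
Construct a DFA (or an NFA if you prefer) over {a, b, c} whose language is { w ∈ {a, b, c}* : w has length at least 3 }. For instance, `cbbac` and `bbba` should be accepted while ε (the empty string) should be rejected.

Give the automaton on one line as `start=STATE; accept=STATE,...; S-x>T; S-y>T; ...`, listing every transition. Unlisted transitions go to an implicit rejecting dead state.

Count input length up to 4: every symbol moves from S0 toward S4, which means 'more than 3' and absorbs. Accept from {S3, S4}.
        a   b   c  
>  S0   S1  S1  S1 
   S1   S2  S2  S2 
   S2   S3  S3  S3 
 * S3   S4  S4  S4 
 * S4   S4  S4  S4 
(> = start, * = accepting)

start=S0; accept=S3,S4; S0-a>S1; S0-b>S1; S0-c>S1; S1-a>S2; S1-b>S2; S1-c>S2; S2-a>S3; S2-b>S3; S2-c>S3; S3-a>S4; S3-b>S4; S3-c>S4; S4-a>S4; S4-b>S4; S4-c>S4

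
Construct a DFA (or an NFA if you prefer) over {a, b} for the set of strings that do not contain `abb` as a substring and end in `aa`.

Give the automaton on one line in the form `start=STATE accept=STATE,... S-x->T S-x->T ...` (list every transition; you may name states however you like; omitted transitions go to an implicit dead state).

Run two small machines in parallel and take their product. The first has 4 states tracking partial matches of the forbidden pattern `abb`; the second has 3 states tracking how much of the suffix `aa` has currently been matched. A product state is a pair (one from each), accepting exactly when both do.
A 7-state machine:
        a   b  
>  q0   q1  q0 
   q1   q2  q3 
 * q2   q2  q3 
   q3   q1  q4 
   q4   q5  q4 
   q5   q6  q4 
   q6   q6  q4 
(> = start, * = accepting)

start=q0 accept=q2 q0-a->q1 q0-b->q0 q1-a->q2 q1-b->q3 q2-a->q2 q2-b->q3 q3-a->q1 q3-b->q4 q4-a->q5 q4-b->q4 q5-a->q6 q5-b->q4 q6-a->q6 q6-b->q4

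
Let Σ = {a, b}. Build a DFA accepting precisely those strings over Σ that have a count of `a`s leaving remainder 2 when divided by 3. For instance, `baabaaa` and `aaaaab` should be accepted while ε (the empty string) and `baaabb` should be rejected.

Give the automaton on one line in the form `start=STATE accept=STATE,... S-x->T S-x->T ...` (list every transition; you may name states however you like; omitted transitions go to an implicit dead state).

Keep the running count of `a`s modulo 3: each `a` advances along the cycle q0 → q1 → q2 → q0 while other symbols loop. Accept at q2.
A 3-state machine:
        a   b  
>  q0   q1  q0 
   q1   q2  q1 
 * q2   q0  q2 
(> = start, * = accepting)

start=q0 accept=q2 q0-a->q1 q0-b->q0 q1-a->q2 q1-b->q1 q2-a->q0 q2-b->q2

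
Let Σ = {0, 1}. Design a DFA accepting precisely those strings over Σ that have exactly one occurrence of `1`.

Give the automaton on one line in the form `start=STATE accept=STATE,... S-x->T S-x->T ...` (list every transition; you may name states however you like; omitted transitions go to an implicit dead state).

start=A accept=B A-0->A A-1->B B-0->B B-1->C C-0->C C-1->C

Only the number of `1`s matters, and only up to 2. Make a chain A → B → C advanced by each `1` (with C absorbing); every other symbol self-loops. The accepting set is {B}.
3 states suffice.
       0  1 
>  A   A  B 
 * B   B  C 
   C   C  C 
(> = start, * = accepting)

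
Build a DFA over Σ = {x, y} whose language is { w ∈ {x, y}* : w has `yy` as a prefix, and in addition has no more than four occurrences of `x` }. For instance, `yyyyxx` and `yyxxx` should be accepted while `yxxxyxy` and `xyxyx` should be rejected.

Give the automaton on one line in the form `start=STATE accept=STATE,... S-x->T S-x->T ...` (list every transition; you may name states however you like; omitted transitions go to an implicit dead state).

start=s0 accept=s3,s4,s5,s6,s7 s0-x->s1 s0-y->s2 s1-x->s1 s1-y->s1 s2-x->s1 s2-y->s3 s3-x->s4 s3-y->s3 s4-x->s5 s4-y->s4 s5-x->s6 s5-y->s5 s6-x->s7 s6-y->s6 s7-x->s1 s7-y->s7

Handle the two conditions separately and then intersect. One (4 states) tracks whether the input so far still matches the prefix `yy`; the other (6 states) tracks the count of `x`s, saturating at 5. Each combined state is a pair, one component from each; accept when both components accept. Minimizing collapses redundant product states.
An 8-state machine:
        x   y  
>  s0   s1  s2 
   s1   s1  s1 
   s2   s1  s3 
 * s3   s4  s3 
 * s4   s5  s4 
 * s5   s6  s5 
 * s6   s7  s6 
 * s7   s1  s7 
(> = start, * = accepting)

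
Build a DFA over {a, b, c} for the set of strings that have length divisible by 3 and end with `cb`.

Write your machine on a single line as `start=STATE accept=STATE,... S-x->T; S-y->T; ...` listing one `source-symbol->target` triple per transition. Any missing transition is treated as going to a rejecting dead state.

start=q0; accept=q7; q0-a->q1; q0-b->q1; q0-c->q2; q1-a->q3; q1-b->q3; q1-c->q4; q2-a->q3; q2-b->q5; q2-c->q4; q3-a->q0; q3-b->q0; q3-c->q6; q4-a->q0; q4-b->q7; q4-c->q6; q5-a->q0; q5-b->q0; q5-c->q6; q6-a->q1; q6-b->q8; q6-c->q2; q7-a->q1; q7-b->q1; q7-c->q2; q8-a->q3; q8-b->q3; q8-c->q4

Build one automaton per condition and run them in lockstep. One (3 states) tracks the input length modulo 3; the other (3 states) tracks how much of the suffix `cb` has currently been matched. Each combined state is a pair, one component from each; accept when both components accept.
9 states suffice.
        a   b   c  
>  q0   q1  q1  q2 
   q1   q3  q3  q4 
   q2   q3  q5  q4 
   q3   q0  q0  q6 
   q4   q0  q7  q6 
   q5   q0  q0  q6 
   q6   q1  q8  q2 
 * q7   q1  q1  q2 
   q8   q3  q3  q4 
(> = start, * = accepting)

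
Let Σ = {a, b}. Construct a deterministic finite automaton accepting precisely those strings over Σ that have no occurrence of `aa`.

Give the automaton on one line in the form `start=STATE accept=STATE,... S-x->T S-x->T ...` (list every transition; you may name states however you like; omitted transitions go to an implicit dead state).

This is the complement of 'contains `aa`'. Use the same substring-matching states — S0 through S2 holding how much of `aa` has just been matched — but flip the accepting set: everything except the trap S2 accepts.
With 3 states:
        a   b  
>* S0   S1  S0 
 * S1   S2  S0 
   S2   S2  S2 
(> = start, * = accepting)

start=S0 accept=S0,S1 S0-a->S1 S0-b->S0 S1-a->S2 S1-b->S0 S2-a->S2 S2-b->S2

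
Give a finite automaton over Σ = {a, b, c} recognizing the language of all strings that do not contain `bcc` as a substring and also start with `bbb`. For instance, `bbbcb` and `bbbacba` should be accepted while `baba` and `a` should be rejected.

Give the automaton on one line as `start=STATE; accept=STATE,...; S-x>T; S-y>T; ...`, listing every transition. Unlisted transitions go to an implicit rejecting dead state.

Handle the two conditions separately and then intersect. One (4 states) tracks partial matches of the forbidden pattern `bcc`; the other (5 states) tracks whether the input so far still matches the prefix `bbb`. Each combined state is a pair, one component from each; accept when both components accept. After merging equivalent states the machine shrinks.
        a   b   c  
>  s0   s1  s2  s1 
   s1   s1  s1  s1 
   s2   s1  s3  s1 
   s3   s1  s4  s1 
 * s4   s5  s4  s6 
 * s5   s5  s4  s5 
 * s6   s5  s4  s1 
(> = start, * = accepting)

start=s0; accept=s4,s5,s6; s0-a>s1; s0-b>s2; s0-c>s1; s1-a>s1; s1-b>s1; s1-c>s1; s2-a>s1; s2-b>s3; s2-c>s1; s3-a>s1; s3-b>s4; s3-c>s1; s4-a>s5; s4-b>s4; s4-c>s6; s5-a>s5; s5-b>s4; s5-c>s5; s6-a>s5; s6-b>s4; s6-c>s1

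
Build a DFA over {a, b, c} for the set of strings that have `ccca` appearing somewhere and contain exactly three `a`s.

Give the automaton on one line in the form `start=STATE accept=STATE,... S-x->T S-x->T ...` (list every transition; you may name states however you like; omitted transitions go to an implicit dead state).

start=q0 accept=q21 q0-a->q1 q0-b->q0 q0-c->q2 q1-a->q3 q1-b->q1 q1-c->q4 q2-a->q1 q2-b->q0 q2-c->q5 q3-a->q6 q3-b->q3 q3-c->q7 q4-a->q3 q4-b->q1 q4-c->q8 q5-a->q1 q5-b->q0 q5-c->q9 q6-a->q10 q6-b->q6 q6-c->q11 q7-a->q6 q7-b->q3 q7-c->q12 q8-a->q3 q8-b->q1 q8-c->q13 q9-a->q14 q9-b->q0 q9-c->q9 q10-a->q10 q10-b->q10 q10-c->q15 q11-a->q10 q11-b->q6 q11-c->q16 q12-a->q6 q12-b->q3 q12-c->q17 q13-a->q18 q13-b->q1 q13-c->q13 q14-a->q18 q14-b->q14 q14-c->q14 q15-a->q10 q15-b->q10 q15-c->q19 q16-a->q10 q16-b->q6 q16-c->q20 q17-a->q21 q17-b->q3 q17-c->q17 q18-a->q21 q18-b->q18 q18-c->q18 q19-a->q10 q19-b->q10 q19-c->q22 q20-a->q23 q20-b->q6 q20-c->q20 q21-a->q23 q21-b->q21 q21-c->q21 q22-a->q23 q22-b->q10 q22-c->q22 q23-a->q23 q23-b->q23 q23-c->q23

Handle the two conditions separately and then intersect. One (5 states) tracks whether and how much of `ccca` has been seen; the other (5 states) tracks the count of `a`s, saturating at 4. Each combined state is a pair, one component from each; accept when both components accept.
With 24 states:
          a    b    c  
>  q0     q1   q0   q2 
   q1     q3   q1   q4 
   q2     q1   q0   q5 
   q3     q6   q3   q7 
   q4     q3   q1   q8 
   q5     q1   q0   q9 
   q6    q10   q6  q11 
   q7     q6   q3  q12 
   q8     q3   q1  q13 
   q9    q14   q0   q9 
   q10   q10  q10  q15 
   q11   q10   q6  q16 
   q12    q6   q3  q17 
   q13   q18   q1  q13 
   q14   q18  q14  q14 
   q15   q10  q10  q19 
   q16   q10   q6  q20 
   q17   q21   q3  q17 
   q18   q21  q18  q18 
   q19   q10  q10  q22 
   q20   q23   q6  q20 
 * q21   q23  q21  q21 
   q22   q23  q10  q22 
   q23   q23  q23  q23 
(> = start, * = accepting)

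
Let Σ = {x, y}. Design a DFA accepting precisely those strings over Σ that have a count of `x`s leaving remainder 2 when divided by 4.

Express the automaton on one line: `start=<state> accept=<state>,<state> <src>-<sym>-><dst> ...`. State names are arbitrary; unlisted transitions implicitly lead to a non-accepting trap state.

The only thing that matters is how many `x`s have appeared, reduced mod 4. Use one state per residue: A for 0, …, D for 3. Reading `x` moves to the next residue; anything else stays put. C is accepting.
4 states suffice.
       x  y 
>  A   B  A 
   B   C  B 
 * C   D  C 
   D   A  D 
(> = start, * = accepting)

start=A accept=C A-x->B A-y->A B-x->C B-y->B C-x->D C-y->C D-x->A D-y->D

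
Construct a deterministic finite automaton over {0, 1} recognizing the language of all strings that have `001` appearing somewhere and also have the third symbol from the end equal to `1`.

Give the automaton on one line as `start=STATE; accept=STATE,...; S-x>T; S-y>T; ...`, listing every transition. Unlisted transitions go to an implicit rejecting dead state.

start=q0; accept=q17,q18,q19,q20; q0-0>q1; q0-1>q2; q1-0>q3; q1-1>q4; q2-0>q5; q2-1>q6; q3-0>q7; q3-1>q8; q4-0>q9; q4-1>q10; q5-0>q11; q5-1>q12; q6-0>q13; q6-1>q14; q7-0>q7; q7-1>q8; q8-0>q15; q8-1>q16; q9-0>q11; q9-1>q12; q10-0>q13; q10-1>q14; q11-0>q7; q11-1>q8; q12-0>q9; q12-1>q10; q13-0>q11; q13-1>q12; q14-0>q13; q14-1>q14; q15-0>q17; q15-1>q18; q16-0>q19; q16-1>q20; q17-0>q21; q17-1>q8; q18-0>q15; q18-1>q16; q19-0>q17; q19-1>q18; q20-0>q19; q20-1>q20; q21-0>q21; q21-1>q8

Handle the two conditions separately and then intersect. The first has 4 states tracking whether and how much of `001` has been seen; the second has 15 states tracking the last 3 symbols read. A product state is a pair (one from each), accepting exactly when both do.
With 22 states:
          0    1  
>  q0     q1   q2 
   q1     q3   q4 
   q2     q5   q6 
   q3     q7   q8 
   q4     q9  q10 
   q5    q11  q12 
   q6    q13  q14 
   q7     q7   q8 
   q8    q15  q16 
   q9    q11  q12 
   q10   q13  q14 
   q11    q7   q8 
   q12    q9  q10 
   q13   q11  q12 
   q14   q13  q14 
   q15   q17  q18 
   q16   q19  q20 
 * q17   q21   q8 
 * q18   q15  q16 
 * q19   q17  q18 
 * q20   q19  q20 
   q21   q21   q8 
(> = start, * = accepting)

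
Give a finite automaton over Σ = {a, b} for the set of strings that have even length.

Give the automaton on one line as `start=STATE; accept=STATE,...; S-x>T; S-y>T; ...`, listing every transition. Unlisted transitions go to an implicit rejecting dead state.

start=s0; accept=s0; s0-a>s1; s0-b>s1; s1-a>s0; s1-b>s0

Only the length mod 2 matters, so use a 2-cycle: from any state, every input symbol moves to the next state, wrapping s1 back to s0. Mark s0 accepting.
A 2-state machine:
        a   b  
>* s0   s1  s1 
   s1   s0  s0 
(> = start, * = accepting)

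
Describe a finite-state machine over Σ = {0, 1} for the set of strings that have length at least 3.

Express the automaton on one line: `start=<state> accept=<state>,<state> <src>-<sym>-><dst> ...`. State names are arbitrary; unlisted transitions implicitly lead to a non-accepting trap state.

start=q0 accept=q3,q4 q0-0->q1 q0-1->q1 q1-0->q2 q1-1->q2 q2-0->q3 q2-1->q3 q3-0->q4 q3-1->q4 q4-0->q4 q4-1->q4

Count input length up to 4: every symbol moves from q0 toward q4, which means 'more than 3' and absorbs. Accept from {q3, q4}.
5 states suffice.
        0   1  
>  q0   q1  q1 
   q1   q2  q2 
   q2   q3  q3 
 * q3   q4  q4 
 * q4   q4  q4 
(> = start, * = accepting)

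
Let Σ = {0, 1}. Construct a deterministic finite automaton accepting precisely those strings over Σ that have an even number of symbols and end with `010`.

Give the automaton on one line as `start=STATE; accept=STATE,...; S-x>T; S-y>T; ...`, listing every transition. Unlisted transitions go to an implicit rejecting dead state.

start=A; accept=H; A-0>B; A-1>C; B-0>D; B-1>E; C-0>D; C-1>A; D-0>B; D-1>F; E-0>G; E-1>C; F-0>H; F-1>A; G-0>D; G-1>E; H-0>B; H-1>F

Handle the two conditions separately and then intersect. The first has 2 states tracking the input length modulo 2; the second has 4 states tracking how much of the suffix `010` has currently been matched. A product state is a pair (one from each), accepting exactly when both do.
With 8 states:
       0  1 
>  A   B  C 
   B   D  E 
   C   D  A 
   D   B  F 
   E   G  C 
   F   H  A 
   G   D  E 
 * H   B  F 
(> = start, * = accepting)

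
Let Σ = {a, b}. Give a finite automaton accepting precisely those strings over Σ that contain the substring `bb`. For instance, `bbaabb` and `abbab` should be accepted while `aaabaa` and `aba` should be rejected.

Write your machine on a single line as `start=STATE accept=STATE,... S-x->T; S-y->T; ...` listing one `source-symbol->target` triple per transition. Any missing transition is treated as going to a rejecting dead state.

start=q0; accept=q2; q0-a->q0; q0-b->q1; q1-a->q0; q1-b->q2; q2-a->q2; q2-b->q2

Track how much of `bb` has been matched so far: state q0 is no progress, q2 is the absorbing accept state reached once `bb` has occurred. Intermediate states record partial matches; on a mismatch, fall back to the longest reusable overlap.
        a   b  
>  q0   q0  q1 
   q1   q0  q2 
 * q2   q2  q2 
(> = start, * = accepting)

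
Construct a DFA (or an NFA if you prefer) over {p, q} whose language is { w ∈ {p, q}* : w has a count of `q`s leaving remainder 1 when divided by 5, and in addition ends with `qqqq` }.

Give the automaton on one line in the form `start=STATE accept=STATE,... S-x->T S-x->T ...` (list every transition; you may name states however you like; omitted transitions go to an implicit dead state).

Handle the two conditions separately and then intersect. The first has 5 states tracking the count of `q`s modulo 5; the second has 5 states tracking how much of the suffix `qqqq` has currently been matched. A product state is a pair (one from each), accepting exactly when both do. Equivalent product states are then merged.
With 9 states:
        p   q  
>  s0   s0  s1 
   s1   s1  s2 
   s2   s2  s3 
   s3   s4  s5 
   s4   s4  s6 
   s5   s6  s7 
   s6   s6  s0 
   s7   s0  s8 
 * s8   s1  s2 
(> = start, * = accepting)

start=s0 accept=s8 s0-p->s0 s0-q->s1 s1-p->s1 s1-q->s2 s2-p->s2 s2-q->s3 s3-p->s4 s3-q->s5 s4-p->s4 s4-q->s6 s5-p->s6 s5-q->s7 s6-p->s6 s6-q->s0 s7-p->s0 s7-q->s8 s8-p->s1 s8-q->s2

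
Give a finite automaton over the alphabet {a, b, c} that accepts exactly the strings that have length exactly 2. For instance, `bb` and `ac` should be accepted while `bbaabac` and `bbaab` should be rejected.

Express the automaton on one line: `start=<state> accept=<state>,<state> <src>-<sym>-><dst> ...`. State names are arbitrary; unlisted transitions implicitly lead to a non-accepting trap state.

We only need to distinguish lengths 0, 1, …, 2, and '>2'. Chain S0 → S1 → S2 → S3 on every symbol, with S3 looping. Accepting states: {S2}.
4 states suffice.
        a   b   c  
>  S0   S1  S1  S1 
   S1   S2  S2  S2 
 * S2   S3  S3  S3 
   S3   S3  S3  S3 
(> = start, * = accepting)

start=S0 accept=S2 S0-a->S1 S0-b->S1 S0-c->S1 S1-a->S2 S1-b->S2 S1-c->S2 S2-a->S3 S2-b->S3 S2-c->S3 S3-a->S3 S3-b->S3 S3-c->S3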